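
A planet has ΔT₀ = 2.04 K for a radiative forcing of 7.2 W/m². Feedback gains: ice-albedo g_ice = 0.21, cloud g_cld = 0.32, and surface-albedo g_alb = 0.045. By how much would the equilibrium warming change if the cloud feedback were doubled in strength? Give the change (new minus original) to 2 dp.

Original: g = 0.575, ΔT = 2.04/(1−0.575) = 4.8000 K.
With doubled cloud: g' = 0.895, ΔT' = 2.04/(1−0.895) = 19.4286 K.
Change = 19.4286 − 4.8000 = 14.63 K.

14.63 K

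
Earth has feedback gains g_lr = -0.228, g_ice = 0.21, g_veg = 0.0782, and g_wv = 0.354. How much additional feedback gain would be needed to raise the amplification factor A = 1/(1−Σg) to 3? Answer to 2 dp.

Current total gain = 0.4142.
Target gain for A = 3: g* = 1 − 1/3 = 0.6667.
Additional gain needed = 0.6667 − 0.4142 = 0.25.

0.25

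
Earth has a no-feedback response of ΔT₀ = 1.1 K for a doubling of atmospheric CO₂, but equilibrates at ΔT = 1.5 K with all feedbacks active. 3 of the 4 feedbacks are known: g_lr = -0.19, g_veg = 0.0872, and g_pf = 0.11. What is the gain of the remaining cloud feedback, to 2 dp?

Amplification A = ΔT/ΔT₀ = 1.5/1.1 = 1.364.
Total gain g = 1 − 1/A = 1 − 1/1.364 = 0.2669.
Known gains sum to -0.19 + 0.0872 + 0.11 = 0.0072.
g_cld = 0.2669 − 0.0072 = 0.26.

0.26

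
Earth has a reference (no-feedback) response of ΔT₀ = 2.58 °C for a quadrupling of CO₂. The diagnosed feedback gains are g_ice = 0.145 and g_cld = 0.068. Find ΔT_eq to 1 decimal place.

3.3 °C

Total gain g = 0.145 + 0.068 = 0.213.
Amplification A = 1/(1 − 0.213) = 1.271.
ΔT = 2.58 × 1.271 = 3.3 °C.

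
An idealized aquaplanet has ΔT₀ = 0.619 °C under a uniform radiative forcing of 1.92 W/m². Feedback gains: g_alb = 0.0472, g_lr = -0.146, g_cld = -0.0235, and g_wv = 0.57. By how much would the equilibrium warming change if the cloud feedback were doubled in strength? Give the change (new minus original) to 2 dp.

Original: g = 0.4477, ΔT = 0.619/(1−0.4477) = 1.1208 °C.
With doubled cloud: g' = 0.4242, ΔT' = 0.619/(1−0.4242) = 1.0750 °C.
Change = 1.0750 − 1.1208 = -0.05 °C.

-0.05 °C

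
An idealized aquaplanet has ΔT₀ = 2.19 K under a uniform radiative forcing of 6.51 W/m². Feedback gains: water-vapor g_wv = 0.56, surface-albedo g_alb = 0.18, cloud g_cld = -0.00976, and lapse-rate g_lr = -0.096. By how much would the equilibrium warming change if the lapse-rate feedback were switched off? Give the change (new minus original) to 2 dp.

2.13 K

Original: g = 0.63424, ΔT = 2.19/(1−0.63424) = 5.9875 K.
Without lapse-rate: g' = 0.73024, ΔT' = 2.19/(1−0.73024) = 8.1183 K.
Change = 8.1183 − 5.9875 = 2.13 K.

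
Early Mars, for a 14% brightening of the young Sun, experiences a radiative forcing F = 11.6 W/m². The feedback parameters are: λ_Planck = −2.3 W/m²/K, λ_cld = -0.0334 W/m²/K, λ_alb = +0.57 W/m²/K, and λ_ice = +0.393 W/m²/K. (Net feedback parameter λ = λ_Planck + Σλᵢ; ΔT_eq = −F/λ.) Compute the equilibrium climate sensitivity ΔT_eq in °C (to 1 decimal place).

8.5 °C

Net feedback parameter λ = (−2.3) + (-0.0334) + (+0.57) + (+0.393) = -1.3704 W/m²/K.
ΔT = −F/λ = −11.6/(-1.3704) = 8.5 °C.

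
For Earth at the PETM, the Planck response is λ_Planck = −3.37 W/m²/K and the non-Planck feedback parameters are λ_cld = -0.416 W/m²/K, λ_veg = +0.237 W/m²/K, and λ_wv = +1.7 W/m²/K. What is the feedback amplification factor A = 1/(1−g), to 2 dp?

Convert to gains: g_cld = -0.416/3.37 = -0.1234; g_veg = 0.237/3.37 = 0.07033; g_wv = 1.7/3.37 = 0.5045.
Total gain g = 0.45143.
A = 1/(1 − 0.45143) = 1.82.

1.82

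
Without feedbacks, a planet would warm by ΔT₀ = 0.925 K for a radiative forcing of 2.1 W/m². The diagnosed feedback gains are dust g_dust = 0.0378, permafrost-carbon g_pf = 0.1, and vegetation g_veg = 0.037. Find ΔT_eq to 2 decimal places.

Total gain g = 0.0378 + 0.1 + 0.037 = 0.1748.
Amplification A = 1/(1 − 0.1748) = 1.212.
ΔT = 0.925 × 1.212 = 1.12 K.

1.12 K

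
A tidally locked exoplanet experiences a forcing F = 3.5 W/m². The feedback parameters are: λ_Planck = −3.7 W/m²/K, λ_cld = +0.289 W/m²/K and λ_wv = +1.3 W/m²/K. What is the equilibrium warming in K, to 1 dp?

1.7 K

Net feedback parameter λ = (−3.7) + (+0.289) + (+1.3) = -2.111 W/m²/K.
ΔT = −F/λ = −3.5/(-2.111) = 1.7 K.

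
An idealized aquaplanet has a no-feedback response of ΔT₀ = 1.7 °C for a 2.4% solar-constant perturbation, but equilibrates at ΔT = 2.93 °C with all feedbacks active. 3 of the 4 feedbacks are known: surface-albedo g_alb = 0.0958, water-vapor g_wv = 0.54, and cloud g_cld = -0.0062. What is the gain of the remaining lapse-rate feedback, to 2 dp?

-0.21

Amplification A = ΔT/ΔT₀ = 2.93/1.7 = 1.724.
Total gain g = 1 − 1/A = 1 − 1/1.724 = 0.42.
Known gains sum to 0.0958 + 0.54 − 0.0062 = 0.6296.
g_lr = 0.42 − 0.6296 = -0.21.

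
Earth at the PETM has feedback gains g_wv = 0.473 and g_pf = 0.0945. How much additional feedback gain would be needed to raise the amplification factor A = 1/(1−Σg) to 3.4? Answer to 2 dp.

0.14

Current total gain = 0.5675.
Target gain for A = 3.4: g* = 1 − 1/3.4 = 0.7059.
Additional gain needed = 0.7059 − 0.5675 = 0.14.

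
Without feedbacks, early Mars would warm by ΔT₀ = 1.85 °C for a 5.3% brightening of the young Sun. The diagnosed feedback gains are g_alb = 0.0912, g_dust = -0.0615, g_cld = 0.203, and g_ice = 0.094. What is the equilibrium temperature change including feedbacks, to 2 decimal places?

2.75 °C

Total gain g = 0.0912 − 0.0615 + 0.203 + 0.094 = 0.3267.
Amplification A = 1/(1 − 0.3267) = 1.485.
ΔT = 1.85 × 1.485 = 2.75 °C.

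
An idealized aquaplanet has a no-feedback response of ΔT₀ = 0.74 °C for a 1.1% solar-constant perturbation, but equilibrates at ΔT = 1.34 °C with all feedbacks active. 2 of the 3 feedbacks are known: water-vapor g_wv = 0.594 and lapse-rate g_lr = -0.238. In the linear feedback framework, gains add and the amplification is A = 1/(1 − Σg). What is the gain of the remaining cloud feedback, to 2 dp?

Amplification A = ΔT/ΔT₀ = 1.34/0.74 = 1.811.
Total gain g = 1 − 1/A = 1 − 1/1.811 = 0.4478.
Known gains sum to 0.594 − 0.238 = 0.356.
g_cld = 0.4478 − 0.356 = 0.09.

0.09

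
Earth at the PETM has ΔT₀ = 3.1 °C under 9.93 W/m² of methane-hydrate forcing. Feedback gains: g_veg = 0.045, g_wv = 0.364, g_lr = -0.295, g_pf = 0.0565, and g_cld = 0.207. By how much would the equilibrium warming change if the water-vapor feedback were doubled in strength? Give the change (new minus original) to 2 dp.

7.01 °C

Original: g = 0.3775, ΔT = 3.1/(1−0.3775) = 4.9799 °C.
With doubled water-vapor: g' = 0.7415, ΔT' = 3.1/(1−0.7415) = 11.9923 °C.
Change = 11.9923 − 4.9799 = 7.01 °C.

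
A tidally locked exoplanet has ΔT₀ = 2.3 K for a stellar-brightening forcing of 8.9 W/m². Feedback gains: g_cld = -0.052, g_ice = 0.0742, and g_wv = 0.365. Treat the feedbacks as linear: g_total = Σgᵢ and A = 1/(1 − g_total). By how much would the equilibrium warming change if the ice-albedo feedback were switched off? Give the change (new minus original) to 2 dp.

Original: g = 0.3872, ΔT = 2.3/(1−0.3872) = 3.7533 K.
Without ice-albedo: g' = 0.313, ΔT' = 2.3/(1−0.313) = 3.3479 K.
Change = 3.3479 − 3.7533 = -0.41 K.

-0.41 K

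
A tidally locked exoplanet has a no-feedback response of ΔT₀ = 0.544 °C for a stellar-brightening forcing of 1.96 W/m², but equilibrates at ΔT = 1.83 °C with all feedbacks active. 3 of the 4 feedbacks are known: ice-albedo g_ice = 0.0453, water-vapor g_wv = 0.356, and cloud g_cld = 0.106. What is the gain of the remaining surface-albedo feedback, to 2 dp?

Amplification A = ΔT/ΔT₀ = 1.83/0.544 = 3.364.
Total gain g = 1 − 1/A = 1 − 1/3.364 = 0.7027.
Known gains sum to 0.0453 + 0.356 + 0.106 = 0.5073.
g_alb = 0.7027 − 0.5073 = 0.20.

0.20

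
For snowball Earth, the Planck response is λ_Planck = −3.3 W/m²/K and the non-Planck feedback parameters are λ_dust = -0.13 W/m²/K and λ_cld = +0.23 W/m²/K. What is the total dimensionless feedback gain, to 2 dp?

0.03

Convert to gains: g_dust = -0.13/3.3 = -0.03939; g_cld = 0.23/3.3 = 0.0697.
Total gain g = 0.03031.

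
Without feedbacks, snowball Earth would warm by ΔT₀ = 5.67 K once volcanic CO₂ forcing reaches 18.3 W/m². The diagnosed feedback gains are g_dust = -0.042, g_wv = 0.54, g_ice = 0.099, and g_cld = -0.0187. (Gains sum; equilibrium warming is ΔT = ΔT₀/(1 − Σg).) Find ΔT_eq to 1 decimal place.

Total gain g = -0.042 + 0.54 + 0.099 − 0.0187 = 0.5783.
Amplification A = 1/(1 − 0.5783) = 2.371.
ΔT = 5.67 × 2.371 = 13.4 K.

13.4 K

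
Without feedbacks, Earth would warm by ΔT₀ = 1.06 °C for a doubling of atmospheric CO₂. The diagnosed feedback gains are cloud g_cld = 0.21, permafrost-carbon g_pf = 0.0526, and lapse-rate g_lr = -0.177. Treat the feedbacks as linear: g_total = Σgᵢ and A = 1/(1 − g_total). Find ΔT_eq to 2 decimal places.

Total gain g = 0.21 + 0.0526 − 0.177 = 0.0856.
Amplification A = 1/(1 − 0.0856) = 1.094.
ΔT = 1.06 × 1.094 = 1.16 °C.

1.16 °C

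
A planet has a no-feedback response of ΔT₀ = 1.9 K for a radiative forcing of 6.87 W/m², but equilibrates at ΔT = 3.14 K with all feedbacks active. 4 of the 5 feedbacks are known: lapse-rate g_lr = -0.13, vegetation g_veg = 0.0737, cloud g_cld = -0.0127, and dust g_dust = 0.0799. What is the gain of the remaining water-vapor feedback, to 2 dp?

0.38

Amplification A = ΔT/ΔT₀ = 3.14/1.9 = 1.653.
Total gain g = 1 − 1/A = 1 − 1/1.653 = 0.395.
Known gains sum to -0.13 + 0.0737 − 0.0127 + 0.0799 = 0.0109.
g_wv = 0.395 − 0.0109 = 0.38.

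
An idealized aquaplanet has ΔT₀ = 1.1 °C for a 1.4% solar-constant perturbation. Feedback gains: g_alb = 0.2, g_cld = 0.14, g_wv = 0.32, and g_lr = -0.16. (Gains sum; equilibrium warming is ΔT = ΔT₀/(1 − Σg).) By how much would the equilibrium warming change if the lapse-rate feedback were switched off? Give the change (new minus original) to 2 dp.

1.04 °C

Original: g = 0.5, ΔT = 1.1/(1−0.5) = 2.2000 °C.
Without lapse-rate: g' = 0.66, ΔT' = 1.1/(1−0.66) = 3.2353 °C.
Change = 3.2353 − 2.2000 = 1.04 °C.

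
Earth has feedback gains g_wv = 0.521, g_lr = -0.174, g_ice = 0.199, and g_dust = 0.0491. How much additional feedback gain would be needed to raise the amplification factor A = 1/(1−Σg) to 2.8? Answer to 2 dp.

0.05

Current total gain = 0.5951.
Target gain for A = 2.8: g* = 1 − 1/2.8 = 0.6429.
Additional gain needed = 0.6429 − 0.5951 = 0.05.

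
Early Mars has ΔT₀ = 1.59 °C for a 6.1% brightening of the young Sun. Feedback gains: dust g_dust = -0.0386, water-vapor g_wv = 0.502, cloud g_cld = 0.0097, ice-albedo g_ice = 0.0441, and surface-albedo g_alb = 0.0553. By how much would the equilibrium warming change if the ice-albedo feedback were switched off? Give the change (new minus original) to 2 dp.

-0.35 °C

Original: g = 0.5725, ΔT = 1.59/(1−0.5725) = 3.7193 °C.
Without ice-albedo: g' = 0.5284, ΔT' = 1.59/(1−0.5284) = 3.3715 °C.
Change = 3.3715 − 3.7193 = -0.35 °C.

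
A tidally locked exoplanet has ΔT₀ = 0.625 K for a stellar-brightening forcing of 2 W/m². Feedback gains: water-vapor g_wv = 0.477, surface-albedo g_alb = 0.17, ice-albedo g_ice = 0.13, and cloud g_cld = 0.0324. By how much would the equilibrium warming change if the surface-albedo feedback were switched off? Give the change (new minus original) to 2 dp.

Original: g = 0.8094, ΔT = 0.625/(1−0.8094) = 3.2791 K.
Without surface-albedo: g' = 0.6394, ΔT' = 0.625/(1−0.6394) = 1.7332 K.
Change = 1.7332 − 3.2791 = -1.55 K.

-1.55 K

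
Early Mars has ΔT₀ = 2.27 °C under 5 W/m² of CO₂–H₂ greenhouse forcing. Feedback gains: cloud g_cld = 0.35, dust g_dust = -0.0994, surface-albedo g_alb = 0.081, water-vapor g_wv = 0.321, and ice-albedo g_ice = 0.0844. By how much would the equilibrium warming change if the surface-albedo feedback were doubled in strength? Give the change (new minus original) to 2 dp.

Original: g = 0.737, ΔT = 2.27/(1−0.737) = 8.6312 °C.
With doubled surface-albedo: g' = 0.818, ΔT' = 2.27/(1−0.818) = 12.4725 °C.
Change = 12.4725 − 8.6312 = 3.84 °C.

3.84 °C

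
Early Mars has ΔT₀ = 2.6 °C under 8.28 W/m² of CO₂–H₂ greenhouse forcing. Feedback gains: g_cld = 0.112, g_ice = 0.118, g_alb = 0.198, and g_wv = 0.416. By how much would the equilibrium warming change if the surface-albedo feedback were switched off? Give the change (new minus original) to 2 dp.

-9.32 °C

Original: g = 0.844, ΔT = 2.6/(1−0.844) = 16.6667 °C.
Without surface-albedo: g' = 0.646, ΔT' = 2.6/(1−0.646) = 7.3446 °C.
Change = 7.3446 − 16.6667 = -9.32 °C.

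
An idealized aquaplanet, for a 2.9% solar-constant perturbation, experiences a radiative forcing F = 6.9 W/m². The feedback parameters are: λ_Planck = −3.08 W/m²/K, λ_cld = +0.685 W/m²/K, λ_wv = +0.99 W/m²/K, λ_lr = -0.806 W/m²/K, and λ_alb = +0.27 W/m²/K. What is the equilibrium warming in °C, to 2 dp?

Net feedback parameter λ = (−3.08) + (+0.685) + (+0.99) + (-0.806) + (+0.27) = -1.941 W/m²/K.
ΔT = −F/λ = −6.9/(-1.941) = 3.55 °C.

3.55 °C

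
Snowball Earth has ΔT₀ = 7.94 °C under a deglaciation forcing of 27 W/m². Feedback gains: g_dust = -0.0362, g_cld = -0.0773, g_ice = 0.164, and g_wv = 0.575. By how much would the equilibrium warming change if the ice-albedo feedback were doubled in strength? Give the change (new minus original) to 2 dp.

Original: g = 0.6255, ΔT = 7.94/(1−0.6255) = 21.2016 °C.
With doubled ice-albedo: g' = 0.7895, ΔT' = 7.94/(1−0.7895) = 37.7197 °C.
Change = 37.7197 − 21.2016 = 16.52 °C.

16.52 °C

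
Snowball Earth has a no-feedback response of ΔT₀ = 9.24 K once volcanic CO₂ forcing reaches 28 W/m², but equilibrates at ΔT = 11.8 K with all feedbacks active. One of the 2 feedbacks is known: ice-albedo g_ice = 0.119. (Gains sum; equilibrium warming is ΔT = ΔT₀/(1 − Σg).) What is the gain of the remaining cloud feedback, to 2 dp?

Amplification A = ΔT/ΔT₀ = 11.8/9.24 = 1.277.
Total gain g = 1 − 1/A = 1 − 1/1.277 = 0.2169.
The known gain is 0.119.
g_cld = 0.2169 − 0.119 = 0.10.

0.10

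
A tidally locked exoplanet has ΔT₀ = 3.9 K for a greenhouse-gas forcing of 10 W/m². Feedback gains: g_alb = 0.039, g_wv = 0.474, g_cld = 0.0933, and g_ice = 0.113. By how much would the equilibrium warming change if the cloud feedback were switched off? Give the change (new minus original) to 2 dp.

-3.47 K

Original: g = 0.7193, ΔT = 3.9/(1−0.7193) = 13.8938 K.
Without cloud: g' = 0.626, ΔT' = 3.9/(1−0.626) = 10.4278 K.
Change = 10.4278 − 13.8938 = -3.47 K.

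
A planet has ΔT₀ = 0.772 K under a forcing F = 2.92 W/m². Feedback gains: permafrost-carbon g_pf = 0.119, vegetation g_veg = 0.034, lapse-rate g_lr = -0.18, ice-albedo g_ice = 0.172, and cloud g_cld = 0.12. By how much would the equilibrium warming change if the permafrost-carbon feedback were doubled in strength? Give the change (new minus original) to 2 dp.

0.20 K

Original: g = 0.265, ΔT = 0.772/(1−0.265) = 1.0503 K.
With doubled permafrost-carbon: g' = 0.384, ΔT' = 0.772/(1−0.384) = 1.2532 K.
Change = 1.2532 − 1.0503 = 0.20 K.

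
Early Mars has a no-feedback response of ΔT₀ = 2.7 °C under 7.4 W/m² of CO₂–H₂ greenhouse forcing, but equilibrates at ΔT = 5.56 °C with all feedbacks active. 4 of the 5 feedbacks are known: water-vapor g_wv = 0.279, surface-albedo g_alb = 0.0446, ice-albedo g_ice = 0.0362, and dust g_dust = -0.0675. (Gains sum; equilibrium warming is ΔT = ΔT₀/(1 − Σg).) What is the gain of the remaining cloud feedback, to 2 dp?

0.22

Amplification A = ΔT/ΔT₀ = 5.56/2.7 = 2.059.
Total gain g = 1 − 1/A = 1 − 1/2.059 = 0.5143.
Known gains sum to 0.279 + 0.0446 + 0.0362 − 0.0675 = 0.2923.
g_cld = 0.5143 − 0.2923 = 0.22.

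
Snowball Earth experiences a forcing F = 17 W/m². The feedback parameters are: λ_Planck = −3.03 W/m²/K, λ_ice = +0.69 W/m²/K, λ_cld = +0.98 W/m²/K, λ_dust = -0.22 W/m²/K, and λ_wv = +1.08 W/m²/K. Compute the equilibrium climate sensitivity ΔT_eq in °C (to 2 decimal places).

34.00 °C

Net feedback parameter λ = (−3.03) + (+0.69) + (+0.98) + (-0.22) + (+1.08) = -0.5 W/m²/K.
ΔT = −F/λ = −17/(-0.5) = 34.00 °C.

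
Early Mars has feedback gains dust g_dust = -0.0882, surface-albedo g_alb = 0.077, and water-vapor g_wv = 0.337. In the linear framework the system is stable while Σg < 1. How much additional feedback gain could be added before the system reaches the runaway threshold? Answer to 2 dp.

0.67

Current total gain = -0.0882 + 0.077 + 0.337 = 0.3258.
Margin to runaway = 1 − 0.3258 = 0.67.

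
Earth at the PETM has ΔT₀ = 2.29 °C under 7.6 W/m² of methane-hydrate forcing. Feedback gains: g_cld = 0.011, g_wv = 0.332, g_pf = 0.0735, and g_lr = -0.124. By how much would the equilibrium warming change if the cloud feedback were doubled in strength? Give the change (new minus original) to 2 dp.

Original: g = 0.2925, ΔT = 2.29/(1−0.2925) = 3.2367 °C.
With doubled cloud: g' = 0.3035, ΔT' = 2.29/(1−0.3035) = 3.2879 °C.
Change = 3.2879 − 3.2367 = 0.05 °C.

0.05 °C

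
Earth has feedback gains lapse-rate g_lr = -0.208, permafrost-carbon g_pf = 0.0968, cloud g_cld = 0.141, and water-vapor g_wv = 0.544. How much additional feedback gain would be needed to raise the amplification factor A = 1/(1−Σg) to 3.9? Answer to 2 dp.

Current total gain = 0.5738.
Target gain for A = 3.9: g* = 1 − 1/3.9 = 0.7436.
Additional gain needed = 0.7436 − 0.5738 = 0.17.

0.17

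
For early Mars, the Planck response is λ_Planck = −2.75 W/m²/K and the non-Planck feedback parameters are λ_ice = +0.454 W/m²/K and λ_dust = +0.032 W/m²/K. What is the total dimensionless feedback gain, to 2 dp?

0.18

Convert to gains: g_ice = 0.454/2.75 = 0.1651; g_dust = 0.032/2.75 = 0.01164.
Total gain g = 0.17674.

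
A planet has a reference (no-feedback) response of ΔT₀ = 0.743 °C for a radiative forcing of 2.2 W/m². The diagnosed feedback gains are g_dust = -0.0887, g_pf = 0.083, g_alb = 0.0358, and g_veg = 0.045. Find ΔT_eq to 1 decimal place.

0.8 °C

Total gain g = -0.0887 + 0.083 + 0.0358 + 0.045 = 0.0751.
Amplification A = 1/(1 − 0.0751) = 1.081.
ΔT = 0.743 × 1.081 = 0.8 °C.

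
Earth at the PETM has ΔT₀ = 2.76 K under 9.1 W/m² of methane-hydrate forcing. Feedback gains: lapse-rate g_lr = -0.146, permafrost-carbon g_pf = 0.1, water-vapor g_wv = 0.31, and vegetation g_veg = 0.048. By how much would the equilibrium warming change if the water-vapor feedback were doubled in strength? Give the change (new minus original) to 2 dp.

3.29 K

Original: g = 0.312, ΔT = 2.76/(1−0.312) = 4.0116 K.
With doubled water-vapor: g' = 0.622, ΔT' = 2.76/(1−0.622) = 7.3016 K.
Change = 7.3016 − 4.0116 = 3.29 K.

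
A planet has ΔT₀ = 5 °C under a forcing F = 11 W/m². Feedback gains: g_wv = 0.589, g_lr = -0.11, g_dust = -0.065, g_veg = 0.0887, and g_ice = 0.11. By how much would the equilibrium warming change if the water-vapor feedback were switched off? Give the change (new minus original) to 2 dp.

-7.79 °C

Original: g = 0.6127, ΔT = 5/(1−0.6127) = 12.9099 °C.
Without water-vapor: g' = 0.0237, ΔT' = 5/(1−0.0237) = 5.1214 °C.
Change = 5.1214 − 12.9099 = -7.79 °C.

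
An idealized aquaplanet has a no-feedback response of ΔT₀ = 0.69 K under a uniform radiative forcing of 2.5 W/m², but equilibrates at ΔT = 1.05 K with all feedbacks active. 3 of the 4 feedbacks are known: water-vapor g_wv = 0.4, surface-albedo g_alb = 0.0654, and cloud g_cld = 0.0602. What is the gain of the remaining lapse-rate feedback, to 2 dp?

-0.18

Amplification A = ΔT/ΔT₀ = 1.05/0.69 = 1.522.
Total gain g = 1 − 1/A = 1 − 1/1.522 = 0.343.
Known gains sum to 0.4 + 0.0654 + 0.0602 = 0.5256.
g_lr = 0.343 − 0.5256 = -0.18.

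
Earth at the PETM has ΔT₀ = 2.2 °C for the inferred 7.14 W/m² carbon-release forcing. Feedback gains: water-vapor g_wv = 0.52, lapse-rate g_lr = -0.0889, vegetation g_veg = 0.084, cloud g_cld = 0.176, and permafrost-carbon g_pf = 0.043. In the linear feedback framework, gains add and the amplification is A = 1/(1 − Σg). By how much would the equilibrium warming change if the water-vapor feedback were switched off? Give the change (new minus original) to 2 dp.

Original: g = 0.7341, ΔT = 2.2/(1−0.7341) = 8.2738 °C.
Without water-vapor: g' = 0.2141, ΔT' = 2.2/(1−0.2141) = 2.7993 °C.
Change = 2.7993 − 8.2738 = -5.47 °C.

-5.47 °C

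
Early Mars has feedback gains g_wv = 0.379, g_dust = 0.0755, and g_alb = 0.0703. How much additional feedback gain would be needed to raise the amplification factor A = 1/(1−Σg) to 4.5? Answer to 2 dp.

0.25

Current total gain = 0.5248.
Target gain for A = 4.5: g* = 1 − 1/4.5 = 0.7778.
Additional gain needed = 0.7778 − 0.5248 = 0.25.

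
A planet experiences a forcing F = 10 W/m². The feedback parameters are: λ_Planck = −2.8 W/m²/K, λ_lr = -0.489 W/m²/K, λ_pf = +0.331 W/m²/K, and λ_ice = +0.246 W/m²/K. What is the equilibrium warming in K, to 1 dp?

3.7 K

Net feedback parameter λ = (−2.8) + (-0.489) + (+0.331) + (+0.246) = -2.712 W/m²/K.
ΔT = −F/λ = −10/(-2.712) = 3.7 K.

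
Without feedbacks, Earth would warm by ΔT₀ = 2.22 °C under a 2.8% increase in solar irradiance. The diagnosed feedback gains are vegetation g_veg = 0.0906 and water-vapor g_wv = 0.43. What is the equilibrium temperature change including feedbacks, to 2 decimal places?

Total gain g = 0.0906 + 0.43 = 0.5206.
Amplification A = 1/(1 − 0.5206) = 2.086.
ΔT = 2.22 × 2.086 = 4.63 °C.

4.63 °C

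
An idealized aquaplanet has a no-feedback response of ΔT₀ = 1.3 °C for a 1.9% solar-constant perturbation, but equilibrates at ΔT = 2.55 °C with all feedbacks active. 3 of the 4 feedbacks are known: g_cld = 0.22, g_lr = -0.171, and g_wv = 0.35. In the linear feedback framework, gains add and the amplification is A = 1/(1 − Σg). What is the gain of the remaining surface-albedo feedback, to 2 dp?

0.09

Amplification A = ΔT/ΔT₀ = 2.55/1.3 = 1.962.
Total gain g = 1 − 1/A = 1 − 1/1.962 = 0.4903.
Known gains sum to 0.22 − 0.171 + 0.35 = 0.399.
g_alb = 0.4903 − 0.399 = 0.09.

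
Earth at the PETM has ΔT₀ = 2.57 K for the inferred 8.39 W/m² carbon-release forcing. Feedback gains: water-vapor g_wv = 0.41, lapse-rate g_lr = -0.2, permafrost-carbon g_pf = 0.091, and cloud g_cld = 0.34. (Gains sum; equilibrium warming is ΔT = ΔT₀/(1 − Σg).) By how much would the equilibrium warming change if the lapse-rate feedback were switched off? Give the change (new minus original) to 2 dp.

Original: g = 0.641, ΔT = 2.57/(1−0.641) = 7.1588 K.
Without lapse-rate: g' = 0.841, ΔT' = 2.57/(1−0.841) = 16.1635 K.
Change = 16.1635 − 7.1588 = 9.00 K.

9.00 K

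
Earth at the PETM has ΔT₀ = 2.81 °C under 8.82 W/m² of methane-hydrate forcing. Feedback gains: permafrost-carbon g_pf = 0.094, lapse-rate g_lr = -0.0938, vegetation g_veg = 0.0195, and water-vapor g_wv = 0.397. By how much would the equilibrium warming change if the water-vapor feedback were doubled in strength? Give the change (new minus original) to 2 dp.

Original: g = 0.4167, ΔT = 2.81/(1−0.4167) = 4.8174 °C.
With doubled water-vapor: g' = 0.8137, ΔT' = 2.81/(1−0.8137) = 15.0832 °C.
Change = 15.0832 − 4.8174 = 10.27 °C.

10.27 °C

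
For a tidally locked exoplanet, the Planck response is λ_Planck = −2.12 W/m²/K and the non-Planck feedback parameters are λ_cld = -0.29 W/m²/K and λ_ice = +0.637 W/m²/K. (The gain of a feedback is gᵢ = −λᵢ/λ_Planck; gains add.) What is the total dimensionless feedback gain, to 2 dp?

Convert to gains: g_cld = -0.29/2.12 = -0.1368; g_ice = 0.637/2.12 = 0.3005.
Total gain g = 0.1637.

0.16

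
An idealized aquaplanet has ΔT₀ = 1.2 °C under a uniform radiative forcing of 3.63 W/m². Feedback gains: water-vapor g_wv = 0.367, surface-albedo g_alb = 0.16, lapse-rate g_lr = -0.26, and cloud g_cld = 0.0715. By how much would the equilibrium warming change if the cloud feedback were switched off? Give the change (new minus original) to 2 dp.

-0.18 °C

Original: g = 0.3385, ΔT = 1.2/(1−0.3385) = 1.8141 °C.
Without cloud: g' = 0.267, ΔT' = 1.2/(1−0.267) = 1.6371 °C.
Change = 1.6371 − 1.8141 = -0.18 °C.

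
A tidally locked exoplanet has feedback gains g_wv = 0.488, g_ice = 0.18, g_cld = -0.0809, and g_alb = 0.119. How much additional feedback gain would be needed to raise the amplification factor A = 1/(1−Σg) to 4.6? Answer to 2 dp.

Current total gain = 0.7061.
Target gain for A = 4.6: g* = 1 − 1/4.6 = 0.7826.
Additional gain needed = 0.7826 − 0.7061 = 0.08.

0.08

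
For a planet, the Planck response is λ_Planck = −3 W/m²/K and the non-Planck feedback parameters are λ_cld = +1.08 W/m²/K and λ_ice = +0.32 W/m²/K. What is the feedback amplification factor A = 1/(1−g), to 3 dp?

1.875

Convert to gains: g_cld = 1.08/3 = 0.36; g_ice = 0.32/3 = 0.1067.
Total gain g = 0.4667.
A = 1/(1 − 0.4667) = 1.875.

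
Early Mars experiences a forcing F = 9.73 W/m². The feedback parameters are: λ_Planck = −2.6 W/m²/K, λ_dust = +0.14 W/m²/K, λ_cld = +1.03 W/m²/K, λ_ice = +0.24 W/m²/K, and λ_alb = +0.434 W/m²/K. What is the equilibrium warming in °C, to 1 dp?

Net feedback parameter λ = (−2.6) + (+0.14) + (+1.03) + (+0.24) + (+0.434) = -0.756 W/m²/K.
ΔT = −F/λ = −9.73/(-0.756) = 12.9 °C.

12.9 °C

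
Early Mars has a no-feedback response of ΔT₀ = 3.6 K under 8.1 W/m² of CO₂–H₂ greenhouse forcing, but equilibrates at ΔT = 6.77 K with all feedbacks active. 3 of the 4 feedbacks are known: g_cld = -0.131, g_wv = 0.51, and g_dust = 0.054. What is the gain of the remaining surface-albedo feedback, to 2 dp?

Amplification A = ΔT/ΔT₀ = 6.77/3.6 = 1.881.
Total gain g = 1 − 1/A = 1 − 1/1.881 = 0.4684.
Known gains sum to -0.131 + 0.51 + 0.054 = 0.433.
g_alb = 0.4684 − 0.433 = 0.04.

0.04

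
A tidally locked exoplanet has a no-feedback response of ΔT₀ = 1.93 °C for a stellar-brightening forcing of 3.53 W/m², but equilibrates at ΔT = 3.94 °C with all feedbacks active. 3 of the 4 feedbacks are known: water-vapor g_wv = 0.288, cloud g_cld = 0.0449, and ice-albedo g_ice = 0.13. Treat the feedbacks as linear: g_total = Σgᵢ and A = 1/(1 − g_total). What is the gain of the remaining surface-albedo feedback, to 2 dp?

Amplification A = ΔT/ΔT₀ = 3.94/1.93 = 2.041.
Total gain g = 1 − 1/A = 1 − 1/2.041 = 0.51.
Known gains sum to 0.288 + 0.0449 + 0.13 = 0.4629.
g_alb = 0.51 − 0.4629 = 0.05.

0.05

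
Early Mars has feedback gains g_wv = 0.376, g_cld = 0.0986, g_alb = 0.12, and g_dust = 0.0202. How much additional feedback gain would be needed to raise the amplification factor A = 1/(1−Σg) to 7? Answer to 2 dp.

Current total gain = 0.6148.
Target gain for A = 7: g* = 1 − 1/7 = 0.8571.
Additional gain needed = 0.8571 − 0.6148 = 0.24.

0.24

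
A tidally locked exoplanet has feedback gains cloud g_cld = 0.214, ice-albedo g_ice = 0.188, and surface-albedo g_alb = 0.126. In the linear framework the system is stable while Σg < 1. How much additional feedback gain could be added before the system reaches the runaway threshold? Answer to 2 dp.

Current total gain = 0.214 + 0.188 + 0.126 = 0.528.
Margin to runaway = 1 − 0.528 = 0.47.

0.47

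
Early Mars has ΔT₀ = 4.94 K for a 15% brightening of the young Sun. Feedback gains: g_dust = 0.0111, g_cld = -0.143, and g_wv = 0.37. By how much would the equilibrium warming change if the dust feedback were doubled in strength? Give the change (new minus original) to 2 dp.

Original: g = 0.2381, ΔT = 4.94/(1−0.2381) = 6.4838 K.
With doubled dust: g' = 0.2492, ΔT' = 4.94/(1−0.2492) = 6.5796 K.
Change = 6.5796 − 6.4838 = 0.10 K.

0.10 K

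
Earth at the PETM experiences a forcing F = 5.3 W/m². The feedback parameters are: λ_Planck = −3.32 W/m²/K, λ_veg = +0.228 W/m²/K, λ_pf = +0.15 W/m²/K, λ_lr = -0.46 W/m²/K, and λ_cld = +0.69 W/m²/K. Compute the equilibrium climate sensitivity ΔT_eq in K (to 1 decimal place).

Net feedback parameter λ = (−3.32) + (+0.228) + (+0.15) + (-0.46) + (+0.69) = -2.712 W/m²/K.
ΔT = −F/λ = −5.3/(-2.712) = 2.0 K.

2.0 K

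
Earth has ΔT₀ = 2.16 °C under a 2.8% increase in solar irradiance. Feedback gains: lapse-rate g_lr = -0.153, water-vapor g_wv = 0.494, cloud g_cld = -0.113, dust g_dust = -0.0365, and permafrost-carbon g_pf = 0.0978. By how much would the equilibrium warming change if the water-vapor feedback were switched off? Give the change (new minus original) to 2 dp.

-1.25 °C

Original: g = 0.2893, ΔT = 2.16/(1−0.2893) = 3.0393 °C.
Without water-vapor: g' = -0.2047, ΔT' = 2.16/(1+0.2047) = 1.7930 °C.
Change = 1.7930 − 3.0393 = -1.25 °C.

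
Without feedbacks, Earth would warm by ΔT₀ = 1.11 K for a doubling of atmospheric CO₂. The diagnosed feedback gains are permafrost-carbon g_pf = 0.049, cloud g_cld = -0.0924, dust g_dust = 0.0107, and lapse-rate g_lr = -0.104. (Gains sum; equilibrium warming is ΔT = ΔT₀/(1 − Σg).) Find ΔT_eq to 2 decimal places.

Total gain g = 0.049 − 0.0924 + 0.0107 − 0.104 = -0.1367.
Amplification A = 1/(1 + 0.1367) = 0.8797.
ΔT = 1.11 × 0.8797 = 0.98 K.

0.98 K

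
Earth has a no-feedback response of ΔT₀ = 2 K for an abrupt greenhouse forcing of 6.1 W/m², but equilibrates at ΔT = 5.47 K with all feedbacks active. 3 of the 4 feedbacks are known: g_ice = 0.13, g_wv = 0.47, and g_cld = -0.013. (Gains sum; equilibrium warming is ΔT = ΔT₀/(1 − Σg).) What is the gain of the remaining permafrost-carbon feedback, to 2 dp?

0.05

Amplification A = ΔT/ΔT₀ = 5.47/2 = 2.735.
Total gain g = 1 − 1/A = 1 − 1/2.735 = 0.6344.
Known gains sum to 0.13 + 0.47 − 0.013 = 0.587.
g_pf = 0.6344 − 0.587 = 0.05.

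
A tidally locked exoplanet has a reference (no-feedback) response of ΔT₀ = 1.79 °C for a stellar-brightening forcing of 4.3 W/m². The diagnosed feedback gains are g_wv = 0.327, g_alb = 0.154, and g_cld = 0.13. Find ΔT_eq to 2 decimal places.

4.60 °C

Total gain g = 0.327 + 0.154 + 0.13 = 0.611.
Amplification A = 1/(1 − 0.611) = 2.571.
ΔT = 1.79 × 2.571 = 4.60 °C.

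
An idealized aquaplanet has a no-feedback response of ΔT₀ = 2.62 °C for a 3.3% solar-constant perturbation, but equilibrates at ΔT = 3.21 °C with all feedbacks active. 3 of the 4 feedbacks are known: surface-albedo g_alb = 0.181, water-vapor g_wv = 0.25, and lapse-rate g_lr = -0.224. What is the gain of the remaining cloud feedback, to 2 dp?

-0.02

Amplification A = ΔT/ΔT₀ = 3.21/2.62 = 1.225.
Total gain g = 1 − 1/A = 1 − 1/1.225 = 0.1837.
Known gains sum to 0.181 + 0.25 − 0.224 = 0.207.
g_cld = 0.1837 − 0.207 = -0.02.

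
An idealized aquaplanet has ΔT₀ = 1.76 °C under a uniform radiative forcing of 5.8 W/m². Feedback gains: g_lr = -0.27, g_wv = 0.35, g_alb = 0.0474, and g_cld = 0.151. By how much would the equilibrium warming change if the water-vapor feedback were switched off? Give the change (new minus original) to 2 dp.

Original: g = 0.2784, ΔT = 1.76/(1−0.2784) = 2.4390 °C.
Without water-vapor: g' = -0.0716, ΔT' = 1.76/(1+0.0716) = 1.6424 °C.
Change = 1.6424 − 2.4390 = -0.80 °C.

-0.80 °C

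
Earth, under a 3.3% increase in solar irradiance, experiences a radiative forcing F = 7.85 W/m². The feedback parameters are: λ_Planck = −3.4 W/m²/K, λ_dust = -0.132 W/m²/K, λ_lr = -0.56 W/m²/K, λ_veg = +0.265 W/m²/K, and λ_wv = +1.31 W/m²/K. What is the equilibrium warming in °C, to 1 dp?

3.1 °C

Net feedback parameter λ = (−3.4) + (-0.132) + (-0.56) + (+0.265) + (+1.31) = -2.517 W/m²/K.
ΔT = −F/λ = −7.85/(-2.517) = 3.1 °C.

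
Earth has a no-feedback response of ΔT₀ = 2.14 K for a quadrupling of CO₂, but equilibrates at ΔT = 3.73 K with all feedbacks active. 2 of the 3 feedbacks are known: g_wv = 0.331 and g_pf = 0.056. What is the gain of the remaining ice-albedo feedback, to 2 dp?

Amplification A = ΔT/ΔT₀ = 3.73/2.14 = 1.743.
Total gain g = 1 − 1/A = 1 − 1/1.743 = 0.4263.
Known gains sum to 0.331 + 0.056 = 0.387.
g_ice = 0.4263 − 0.387 = 0.04.

0.04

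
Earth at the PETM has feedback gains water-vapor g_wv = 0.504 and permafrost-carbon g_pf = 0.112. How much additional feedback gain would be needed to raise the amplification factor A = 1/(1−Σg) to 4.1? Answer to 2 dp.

0.14

Current total gain = 0.616.
Target gain for A = 4.1: g* = 1 − 1/4.1 = 0.7561.
Additional gain needed = 0.7561 − 0.616 = 0.14.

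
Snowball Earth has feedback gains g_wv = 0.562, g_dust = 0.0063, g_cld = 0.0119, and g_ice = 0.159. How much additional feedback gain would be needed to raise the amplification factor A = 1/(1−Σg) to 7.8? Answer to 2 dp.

0.13

Current total gain = 0.7392.
Target gain for A = 7.8: g* = 1 − 1/7.8 = 0.8718.
Additional gain needed = 0.8718 − 0.7392 = 0.13.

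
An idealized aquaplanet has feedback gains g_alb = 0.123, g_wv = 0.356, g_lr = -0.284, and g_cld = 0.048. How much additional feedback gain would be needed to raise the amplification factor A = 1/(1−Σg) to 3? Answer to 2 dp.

Current total gain = 0.243.
Target gain for A = 3: g* = 1 − 1/3 = 0.6667.
Additional gain needed = 0.6667 − 0.243 = 0.42.

0.42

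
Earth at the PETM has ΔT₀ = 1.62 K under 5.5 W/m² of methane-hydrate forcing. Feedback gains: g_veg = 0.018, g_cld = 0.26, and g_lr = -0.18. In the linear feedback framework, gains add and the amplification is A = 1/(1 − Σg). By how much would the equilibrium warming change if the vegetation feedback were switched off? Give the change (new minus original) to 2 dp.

-0.04 K

Original: g = 0.098, ΔT = 1.62/(1−0.098) = 1.7960 K.
Without vegetation: g' = 0.08, ΔT' = 1.62/(1−0.08) = 1.7609 K.
Change = 1.7609 − 1.7960 = -0.04 K.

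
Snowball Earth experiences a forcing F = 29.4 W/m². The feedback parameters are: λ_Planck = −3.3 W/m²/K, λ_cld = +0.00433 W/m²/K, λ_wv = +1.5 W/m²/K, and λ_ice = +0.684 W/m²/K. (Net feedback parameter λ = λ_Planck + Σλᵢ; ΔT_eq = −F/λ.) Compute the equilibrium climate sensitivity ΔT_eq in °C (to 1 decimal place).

Net feedback parameter λ = (−3.3) + (+0.00433) + (+1.5) + (+0.684) = -1.11167 W/m²/K.
ΔT = −F/λ = −29.4/(-1.11167) = 26.4 °C.

26.4 °C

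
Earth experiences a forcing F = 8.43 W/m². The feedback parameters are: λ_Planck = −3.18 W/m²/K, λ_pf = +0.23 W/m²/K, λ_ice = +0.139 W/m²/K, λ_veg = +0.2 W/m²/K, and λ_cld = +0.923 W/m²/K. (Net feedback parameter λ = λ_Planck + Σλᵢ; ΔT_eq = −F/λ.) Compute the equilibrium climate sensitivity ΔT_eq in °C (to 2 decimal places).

4.99 °C

Net feedback parameter λ = (−3.18) + (+0.23) + (+0.139) + (+0.2) + (+0.923) = -1.688 W/m²/K.
ΔT = −F/λ = −8.43/(-1.688) = 4.99 °C.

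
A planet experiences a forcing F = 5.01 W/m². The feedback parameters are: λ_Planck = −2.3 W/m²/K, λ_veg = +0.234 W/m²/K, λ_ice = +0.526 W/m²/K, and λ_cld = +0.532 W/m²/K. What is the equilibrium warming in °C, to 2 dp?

Net feedback parameter λ = (−2.3) + (+0.234) + (+0.526) + (+0.532) = -1.008 W/m²/K.
ΔT = −F/λ = −5.01/(-1.008) = 4.97 °C.

4.97 °C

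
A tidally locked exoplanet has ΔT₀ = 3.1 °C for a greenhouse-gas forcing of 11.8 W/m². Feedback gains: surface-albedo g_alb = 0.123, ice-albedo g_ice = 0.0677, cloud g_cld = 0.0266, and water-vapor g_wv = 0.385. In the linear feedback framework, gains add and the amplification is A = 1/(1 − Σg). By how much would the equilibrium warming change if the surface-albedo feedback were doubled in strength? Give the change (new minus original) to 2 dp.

3.49 °C

Original: g = 0.6023, ΔT = 3.1/(1−0.6023) = 7.7948 °C.
With doubled surface-albedo: g' = 0.7253, ΔT' = 3.1/(1−0.7253) = 11.2850 °C.
Change = 11.2850 − 7.7948 = 3.49 °C.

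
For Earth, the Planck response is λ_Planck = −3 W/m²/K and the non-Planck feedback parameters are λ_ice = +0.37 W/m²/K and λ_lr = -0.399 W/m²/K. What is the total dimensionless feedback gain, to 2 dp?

Convert to gains: g_ice = 0.37/3 = 0.1233; g_lr = -0.399/3 = -0.133.
Total gain g = -0.0097.

-0.01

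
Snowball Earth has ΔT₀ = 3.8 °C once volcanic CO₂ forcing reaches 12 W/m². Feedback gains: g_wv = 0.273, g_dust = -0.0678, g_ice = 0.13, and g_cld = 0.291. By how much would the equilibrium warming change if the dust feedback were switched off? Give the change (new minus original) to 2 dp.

2.25 °C

Original: g = 0.6262, ΔT = 3.8/(1−0.6262) = 10.1659 °C.
Without dust: g' = 0.694, ΔT' = 3.8/(1−0.694) = 12.4183 °C.
Change = 12.4183 − 10.1659 = 2.25 °C.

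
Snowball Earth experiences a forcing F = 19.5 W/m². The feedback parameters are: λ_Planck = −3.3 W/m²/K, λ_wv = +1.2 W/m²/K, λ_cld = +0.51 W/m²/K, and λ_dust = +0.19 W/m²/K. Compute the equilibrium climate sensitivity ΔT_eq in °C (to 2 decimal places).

Net feedback parameter λ = (−3.3) + (+1.2) + (+0.51) + (+0.19) = -1.4 W/m²/K.
ΔT = −F/λ = −19.5/(-1.4) = 13.93 °C.

13.93 °C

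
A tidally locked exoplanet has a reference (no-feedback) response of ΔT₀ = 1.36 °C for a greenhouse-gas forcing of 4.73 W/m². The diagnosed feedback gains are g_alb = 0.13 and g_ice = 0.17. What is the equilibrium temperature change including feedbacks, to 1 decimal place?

Total gain g = 0.13 + 0.17 = 0.3.
Amplification A = 1/(1 − 0.3) = 1.429.
ΔT = 1.36 × 1.429 = 1.9 °C.

1.9 °C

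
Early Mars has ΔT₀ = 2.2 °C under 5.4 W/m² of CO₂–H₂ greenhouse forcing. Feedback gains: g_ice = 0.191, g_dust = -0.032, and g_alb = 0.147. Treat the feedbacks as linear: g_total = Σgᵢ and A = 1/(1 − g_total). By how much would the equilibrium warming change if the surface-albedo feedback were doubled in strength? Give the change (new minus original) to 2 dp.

Original: g = 0.306, ΔT = 2.2/(1−0.306) = 3.1700 °C.
With doubled surface-albedo: g' = 0.453, ΔT' = 2.2/(1−0.453) = 4.0219 °C.
Change = 4.0219 − 3.1700 = 0.85 °C.

0.85 °C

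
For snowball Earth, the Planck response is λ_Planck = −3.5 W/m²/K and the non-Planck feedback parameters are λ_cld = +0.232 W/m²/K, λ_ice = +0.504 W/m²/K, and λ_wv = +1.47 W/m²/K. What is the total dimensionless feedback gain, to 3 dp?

Convert to gains: g_cld = 0.232/3.5 = 0.06629; g_ice = 0.504/3.5 = 0.144; g_wv = 1.47/3.5 = 0.42.
Total gain g = 0.63029.

0.630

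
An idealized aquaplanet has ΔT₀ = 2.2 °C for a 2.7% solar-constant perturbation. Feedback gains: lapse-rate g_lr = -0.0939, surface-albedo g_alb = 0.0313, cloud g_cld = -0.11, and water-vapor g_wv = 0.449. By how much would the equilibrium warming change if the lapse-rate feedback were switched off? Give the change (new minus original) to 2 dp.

0.45 °C

Original: g = 0.2764, ΔT = 2.2/(1−0.2764) = 3.0404 °C.
Without lapse-rate: g' = 0.3703, ΔT' = 2.2/(1−0.3703) = 3.4937 °C.
Change = 3.4937 − 3.0404 = 0.45 °C.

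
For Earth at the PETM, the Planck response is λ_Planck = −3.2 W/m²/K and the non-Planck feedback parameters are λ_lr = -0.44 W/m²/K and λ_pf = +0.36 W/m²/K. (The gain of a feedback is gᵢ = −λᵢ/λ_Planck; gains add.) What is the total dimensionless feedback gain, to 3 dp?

-0.025

Convert to gains: g_lr = -0.44/3.2 = -0.1375; g_pf = 0.36/3.2 = 0.1125.
Total gain g = -0.025.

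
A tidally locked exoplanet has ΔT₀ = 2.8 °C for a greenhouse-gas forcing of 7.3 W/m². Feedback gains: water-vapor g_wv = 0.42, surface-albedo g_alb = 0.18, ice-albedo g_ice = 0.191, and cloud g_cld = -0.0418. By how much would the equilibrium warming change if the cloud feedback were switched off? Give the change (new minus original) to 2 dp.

Original: g = 0.7492, ΔT = 2.8/(1−0.7492) = 11.1643 °C.
Without cloud: g' = 0.791, ΔT' = 2.8/(1−0.791) = 13.3971 °C.
Change = 13.3971 − 11.1643 = 2.23 °C.

2.23 °C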